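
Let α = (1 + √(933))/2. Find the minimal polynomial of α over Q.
m_α(x) = x^2 - x - 233

From 2α - 1 = √(933), squaring gives (2α - 1)^2 = 933, i.e. 4α^2 - 4α + 1 = 933, so α^2 - α + (1 - 933)/4 = 0. Since 933 ≡ 1 (mod 4), (1 - 933)/4 = -233 ∈ Z. The polynomial x^2 - x - 233 has discriminant 1 - 4·(-233) = 933, which is not a perfect square in Q (d = 933 is squarefree and ≠ 1), so x^2 - x - 233 is irreducible over Q. It is the minimal polynomial of α.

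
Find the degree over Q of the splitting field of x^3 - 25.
[K : Q] = 6

The roots of x^3 - 25 are ∛25, ω∛25, ω^2∛25 where ω = e^(2πi/3) is a primitive cube root of unity, so K = Q(∛25, ω). Now [Q(∛25):Q] = 3 (since 25 is not a perfect cube, x^3 - 25 is irreducible) and [Q(ω):Q] = 2. Both 2 and 3 divide [K:Q], and [K:Q] ≤ 3·2 = 6, so [K:Q] = 6. (Equivalently: Q(∛25) ⊂ R but ω ∉ R, so [K : Q(∛25)] = 2.)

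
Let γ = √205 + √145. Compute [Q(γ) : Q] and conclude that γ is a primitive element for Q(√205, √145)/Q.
[Q(γ) : Q] = 4 (equivalently, Q(γ) = Q(√205, √145))

Obviously Q(γ) ⊆ Q(√205, √145), and [Q(√205, √145):Q] = 4 (since 205, 145 are distinct squarefree integers > 1 with 29725 not a perfect square). To show equality we compute the minimal polynomial of γ. From γ = √205 + √145: γ^2 = 205 + 2√(29725) + 145 = 350 + 2√(29725), so γ^2 - 350 = 2√(29725); squaring, (γ^2 - 350)^2 = 4·29725, i.e. γ^4 - 700γ^2 + 122500 - 118900 = 0, i.e. γ^4 - 700γ^2 + 3600 = 0. So γ is a root of x^4 - 700x^2 + 3600. This polynomial is irreducible over Q: it has no rational root (each ±√205 ± √145 is irrational), and any factorization into two quadratics over Q would force √(29725) ∈ Q (pairing opposite roots) or √205, √145 ∈ Q (other pairings), all impossible. Hence [Q(γ):Q] = 4 = [Q(√205, √145):Q], so Q(γ) = Q(√205, √145).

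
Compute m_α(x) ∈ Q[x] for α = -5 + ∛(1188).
m_α(x) = x^3 + 15x^2 + 75x - 1063

Set β = α + 5 = ∛(1188), so β^3 = 1188. Then (α + 5)^3 - 1188 = 0, i.e. α is a root of g(x) = (x + 5)^3 - 1188 = x^3 + 15x^2 + 75x - 1063. Since g(x) = h(x + 5) where h(x) = x^3 - 1188, and h is irreducible over Q (because 1188 is not a perfect cube, so h has no rational root, and a monic cubic with no rational root is irreducible), g is also irreducible (irreducibility is preserved under the substitution x → x + 5). Hence m_α(x) = x^3 + 15x^2 + 75x - 1063.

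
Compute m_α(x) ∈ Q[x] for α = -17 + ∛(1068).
m_α(x) = x^3 + 51x^2 + 867x + 3845

Set β = α + 17 = ∛(1068), so β^3 = 1068. Then (α + 17)^3 - 1068 = 0, i.e. α is a root of g(x) = (x + 17)^3 - 1068 = x^3 + 51x^2 + 867x + 3845. Since g(x) = h(x + 17) where h(x) = x^3 - 1068, and h is irreducible over Q (because 1068 is not a perfect cube, so h has no rational root, and a monic cubic with no rational root is irreducible), g is also irreducible (irreducibility is preserved under the substitution x → x + 17). Hence m_α(x) = x^3 + 51x^2 + 867x + 3845.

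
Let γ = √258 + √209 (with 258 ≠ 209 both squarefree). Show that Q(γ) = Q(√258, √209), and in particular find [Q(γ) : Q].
[Q(γ) : Q] = 4 (equivalently, Q(γ) = Q(√258, √209))

Obviously Q(γ) ⊆ Q(√258, √209), and [Q(√258, √209):Q] = 4 (since 258, 209 are distinct squarefree integers > 1 with 53922 not a perfect square). To show equality we compute the minimal polynomial of γ. From γ = √258 + √209: γ^2 = 258 + 2√(53922) + 209 = 467 + 2√(53922), so γ^2 - 467 = 2√(53922); squaring, (γ^2 - 467)^2 = 4·53922, i.e. γ^4 - 934γ^2 + 218089 - 215688 = 0, i.e. γ^4 - 934γ^2 + 2401 = 0. So γ is a root of x^4 - 934x^2 + 2401. This polynomial is irreducible over Q: it has no rational root (each ±√258 ± √209 is irrational), and any factorization into two quadratics over Q would force √(53922) ∈ Q (pairing opposite roots) or √258, √209 ∈ Q (other pairings), all impossible. Hence [Q(γ):Q] = 4 = [Q(√258, √209):Q], so Q(γ) = Q(√258, √209).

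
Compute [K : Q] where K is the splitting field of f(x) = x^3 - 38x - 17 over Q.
[K : Q] = 6

By the rational root test, any rational root of the monic integer polynomial f(x) = x^3 - 38x - 17 must be an integer dividing the constant term -17, i.e. one of ±{1, 17}. Evaluating: f(1) = -54, f(-1) = 20, f(17) = 4250, f(-17) = -4284; none is 0, so f has no rational root and is therefore irreducible over Q (a cubic with no linear factor over a field is irreducible). For an irreducible cubic, the Galois group is A_3 or S_3 according as the discriminant disc(f) = -4a^3 - 27b^2 = -4·(-38)^3 - 27·(-17)^2 = 211685 is or is not a square in Q. Here disc(f) = 211685 is not a perfect square in Q, so the Galois group of f over Q is not contained in A_3 and must be all of S_3. The splitting field has degree |S_3| = 6 over Q, so [K : Q] = 6.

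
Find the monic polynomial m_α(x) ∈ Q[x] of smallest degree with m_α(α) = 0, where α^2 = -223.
m_α(x) = x^2 + 223

α satisfies α^2 + 223 = 0, so x^2 + 223 annihilates α. Since d = -223 is squarefree and ≠ 1, it is not a perfect square in Q, so x^2 + 223 has no rational root and is therefore irreducible over Q (a degree-2 polynomial over a field is irreducible iff it has no root). Hence m_α(x) = x^2 + 223.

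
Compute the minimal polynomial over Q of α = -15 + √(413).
m_α(x) = x^2 + 30x - 188

From α + 15 = √(413), squaring gives (α + 15)^2 = 413, i.e. α^2 + 30α + 225 = 413, so α^2 + 30α - 188 = 0. The discriminant of x^2 + 30x - 188 is (30)^2 - 4·(-188) = 900 + 752 = 1652, and 4·(413) is not a perfect square in Q since 413 is squarefree and ≠ 1. Hence x^2 + 30x - 188 is irreducible over Q and is the minimal polynomial of α.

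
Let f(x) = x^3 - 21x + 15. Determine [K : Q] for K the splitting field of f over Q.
[K : Q] = 6

By the rational root test, any rational root of the monic integer polynomial f(x) = x^3 - 21x + 15 must be an integer dividing the constant term 15, i.e. one of ±{1, 3, 5, 15}. Evaluating: f(1) = -5, f(-1) = 35, f(3) = -21, f(-3) = 51, f(5) = 35, f(-5) = -5, f(15) = 3075, f(-15) = -3045; none is 0, so f has no rational root and is therefore irreducible over Q (a cubic with no linear factor over a field is irreducible). For an irreducible cubic, the Galois group is A_3 or S_3 according as the discriminant disc(f) = -4a^3 - 27b^2 = -4·(-21)^3 - 27·(15)^2 = 30969 is or is not a square in Q. Here disc(f) = 30969 is not a perfect square in Q, so the Galois group of f over Q is not contained in A_3 and must be all of S_3. The splitting field has degree |S_3| = 6 over Q, so [K : Q] = 6.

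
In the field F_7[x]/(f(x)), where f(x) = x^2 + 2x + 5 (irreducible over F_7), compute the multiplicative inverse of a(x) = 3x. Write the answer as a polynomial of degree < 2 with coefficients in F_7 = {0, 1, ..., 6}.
a(x)^(-1) ≡ 6x + 5 (mod f(x))

Since f is irreducible over F_7, F_7[x]/(f) is a field and a(x) ≠ 0 has an inverse. Apply the extended Euclidean algorithm to f(x) and a(x) in F_7[x]: f(x) = (5x + 3)·a(x) + (5). The last nonzero remainder is the constant 5 = gcd(f, a) in F_7. Back-substituting through the division chain expresses 5 = s(x)·a(x) + t(x)·f(x) with s(x) ≡ 2x + 4 (mod f), so (2x + 4)·a(x) ≡ 5 (mod f). Multiplying by 5^(-1) ≡ 3 in F_7 gives a(x)^(-1) ≡ 3·(2x + 4) ≡ 6x + 5 (mod f). Check: (3x)·(6x + 5) = 4x^2 + x ≡ 1 (mod x^2 + 2x + 5).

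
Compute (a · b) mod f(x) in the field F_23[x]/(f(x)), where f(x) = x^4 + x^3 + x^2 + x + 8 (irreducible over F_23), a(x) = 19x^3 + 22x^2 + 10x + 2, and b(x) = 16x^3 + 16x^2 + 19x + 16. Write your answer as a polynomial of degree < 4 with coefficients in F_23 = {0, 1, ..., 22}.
a · b ≡ 18x^3 + 11x^2 + 17x + 21 (mod f(x))

Multiply in F_23[x]: a(x)·b(x) = (19x^3 + 22x^2 + 10x + 2)·(16x^3 + 16x^2 + 19x + 16) = 5x^6 + 12x^5 + 22x^4 + 17x^3 + 22x^2 + 14x + 9. This has degree ≥ 4, so divide by f(x) over F_23: 5x^6 + 12x^5 + 22x^4 + 17x^3 + 22x^2 + 14x + 9 = (5x^2 + 7x + 10)·(x^4 + x^3 + x^2 + x + 8) + (18x^3 + 11x^2 + 17x + 21). Hence a·b ≡ 18x^3 + 11x^2 + 17x + 21 (mod f). (F_23[x]/(f) is a field with 23^4 = 279841 elements since f is irreducible of degree 4.)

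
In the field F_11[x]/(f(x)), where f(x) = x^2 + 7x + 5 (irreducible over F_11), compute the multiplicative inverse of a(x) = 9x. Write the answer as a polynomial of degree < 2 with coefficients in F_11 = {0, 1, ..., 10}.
a(x)^(-1) ≡ 10x + 4 (mod f(x))

Since f is irreducible over F_11, F_11[x]/(f) is a field and a(x) ≠ 0 has an inverse. Apply the extended Euclidean algorithm to f(x) and a(x) in F_11[x]: f(x) = (5x + 2)·a(x) + (5). The last nonzero remainder is the constant 5 = gcd(f, a) in F_11. Back-substituting through the division chain expresses 5 = s(x)·a(x) + t(x)·f(x) with s(x) ≡ 6x + 9 (mod f), so (6x + 9)·a(x) ≡ 5 (mod f). Multiplying by 5^(-1) ≡ 9 in F_11 gives a(x)^(-1) ≡ 9·(6x + 9) ≡ 10x + 4 (mod f). Check: (9x)·(10x + 4) = 2x^2 + 3x ≡ 1 (mod x^2 + 7x + 5).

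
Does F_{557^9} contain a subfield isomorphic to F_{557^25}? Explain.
No: F_{557^25} is not a subfield of F_{557^9}

F_{p^m} embeds in F_{p^n} iff m | n. Here 25 ∤ 9 (since 9 = 0·25 + 9 with remainder 9 ≠ 0), so F_{557^25} is not a subfield of F_{557^9}. Equivalently: if it were, the tower law would give 25 = [F_{557^25}:F_557] dividing [F_{557^9}:F_557] = 9, contradiction.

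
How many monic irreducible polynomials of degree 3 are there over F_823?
There are 185813648 monic irreducible polynomials of degree 3 over F_823

Each element of F_{823^3} that lies in no proper subfield is a root of exactly one monic irreducible of degree 3 over F_823, and each such polynomial has 3 distinct roots in F_{823^3}. By Möbius inversion the count is N_823(3) = (1/3) Σ_{d|3} μ(3/d) · 823^d = (1/3)(μ(3)·823^1 + μ(1)·823^3) = 557440944/3 = 185813648.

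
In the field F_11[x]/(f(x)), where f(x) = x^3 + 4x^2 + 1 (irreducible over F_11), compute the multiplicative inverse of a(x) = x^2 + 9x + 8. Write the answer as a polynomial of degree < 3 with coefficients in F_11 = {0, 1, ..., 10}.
a(x)^(-1) ≡ 5x^2 + 10x + 10 (mod f(x))

Since f is irreducible over F_11, F_11[x]/(f) is a field and a(x) ≠ 0 has an inverse. Apply the extended Euclidean algorithm to f(x) and a(x) in F_11[x]: f(x) = (x + 6)·a(x) + (4x + 8);  a(x) = (3x + 10)·(4x + 8) + (5). The last nonzero remainder is the constant 5 = gcd(f, a) in F_11. Back-substituting through the division chain expresses 5 = s(x)·a(x) + t(x)·f(x) with s(x) ≡ 3x^2 + 6x + 6 (mod f), so (3x^2 + 6x + 6)·a(x) ≡ 5 (mod f). Multiplying by 5^(-1) ≡ 9 in F_11 gives a(x)^(-1) ≡ 9·(3x^2 + 6x + 6) ≡ 5x^2 + 10x + 10 (mod f). Check: (x^2 + 9x + 8)·(5x^2 + 10x + 10) = 5x^4 + 8x^2 + 5x + 3 ≡ 1 (mod x^3 + 4x^2 + 1).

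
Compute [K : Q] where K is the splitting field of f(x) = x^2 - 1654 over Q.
[K : Q] = 2

f(x) = x^2 - 1654 factors as (x - √1654)(x + √1654). The splitting field is K = Q(√1654). Since 1654 is squarefree and > 1, it is not a perfect square, so x^2 - 1654 is irreducible over Q and [Q(√1654) : Q] = 2. Hence [K : Q] = 2.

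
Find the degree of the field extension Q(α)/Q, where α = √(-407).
[Q(α):Q] = 2

[Q(α):Q] equals the degree of the minimal polynomial of α. Here α^2 = -407 and x^2 + 407 is irreducible (d = -407 is squarefree, ≠ 1, hence not a square), so deg(m_α) = 2. Thus [Q(α):Q] = 2.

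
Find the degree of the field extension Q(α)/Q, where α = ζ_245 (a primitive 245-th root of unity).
[Q(α):Q] = 168

The minimal polynomial of ζ_245 over Q is the 245-th cyclotomic polynomial Φ_245(x), which is irreducible over Q and has degree φ(245) = 168. Hence [Q(α):Q] = φ(245) = 168.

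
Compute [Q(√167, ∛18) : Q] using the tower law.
[Q(√167, ∛18) : Q] = 6

Let L = Q(√167, ∛18). Since Q(√167) ⊂ L and [Q(√167):Q] = 2, the tower law gives 2 | [L:Q]. Likewise Q(∛18) ⊂ L with [Q(∛18):Q] = 3 (because 18 is not a perfect cube), so 3 | [L:Q]. As gcd(2,3) = 1, [L:Q] is divisible by 6. Conversely L is generated over Q by √167 and ∛18, so [L:Q] ≤ 2·3 = 6. Therefore [Q(√167, ∛18) : Q] = 6.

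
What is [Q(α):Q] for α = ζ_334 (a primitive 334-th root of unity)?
[Q(α):Q] = 166

The minimal polynomial of ζ_334 over Q is the 334-th cyclotomic polynomial Φ_334(x), which is irreducible over Q and has degree φ(334) = 166. Hence [Q(α):Q] = φ(334) = 166.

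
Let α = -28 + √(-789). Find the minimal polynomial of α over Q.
m_α(x) = x^2 + 56x + 1573

From α + 28 = √(-789), squaring gives (α + 28)^2 = -789, i.e. α^2 + 56α + 784 = -789, so α^2 + 56α + 1573 = 0. The discriminant of x^2 + 56x + 1573 is (56)^2 - 4·(1573) = 3136 - 6292 = -3156, and 4·(-789) is not a perfect square in Q since -789 is squarefree and ≠ 1. Hence x^2 + 56x + 1573 is irreducible over Q and is the minimal polynomial of α.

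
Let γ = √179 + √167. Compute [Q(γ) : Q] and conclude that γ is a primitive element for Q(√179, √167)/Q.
[Q(γ) : Q] = 4 (equivalently, Q(γ) = Q(√179, √167))

Obviously Q(γ) ⊆ Q(√179, √167), and [Q(√179, √167):Q] = 4 (since 179, 167 are distinct squarefree integers > 1 with 29893 not a perfect square). To show equality we compute the minimal polynomial of γ. From γ = √179 + √167: γ^2 = 179 + 2√(29893) + 167 = 346 + 2√(29893), so γ^2 - 346 = 2√(29893); squaring, (γ^2 - 346)^2 = 4·29893, i.e. γ^4 - 692γ^2 + 119716 - 119572 = 0, i.e. γ^4 - 692γ^2 + 144 = 0. So γ is a root of x^4 - 692x^2 + 144. This polynomial is irreducible over Q: it has no rational root (each ±√179 ± √167 is irrational), and any factorization into two quadratics over Q would force √(29893) ∈ Q (pairing opposite roots) or √179, √167 ∈ Q (other pairings), all impossible. Hence [Q(γ):Q] = 4 = [Q(√179, √167):Q], so Q(γ) = Q(√179, √167).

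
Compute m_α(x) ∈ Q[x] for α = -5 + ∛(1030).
m_α(x) = x^3 + 15x^2 + 75x - 905

Set β = α + 5 = ∛(1030), so β^3 = 1030. Then (α + 5)^3 - 1030 = 0, i.e. α is a root of g(x) = (x + 5)^3 - 1030 = x^3 + 15x^2 + 75x - 905. Since g(x) = h(x + 5) where h(x) = x^3 - 1030, and h is irreducible over Q (because 1030 is not a perfect cube, so h has no rational root, and a monic cubic with no rational root is irreducible), g is also irreducible (irreducibility is preserved under the substitution x → x + 5). Hence m_α(x) = x^3 + 15x^2 + 75x - 905.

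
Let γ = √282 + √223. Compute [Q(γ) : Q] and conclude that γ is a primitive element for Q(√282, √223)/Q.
[Q(γ) : Q] = 4 (equivalently, Q(γ) = Q(√282, √223))

Obviously Q(γ) ⊆ Q(√282, √223), and [Q(√282, √223):Q] = 4 (since 282, 223 are distinct squarefree integers > 1 with 62886 not a perfect square). To show equality we compute the minimal polynomial of γ. From γ = √282 + √223: γ^2 = 282 + 2√(62886) + 223 = 505 + 2√(62886), so γ^2 - 505 = 2√(62886); squaring, (γ^2 - 505)^2 = 4·62886, i.e. γ^4 - 1010γ^2 + 255025 - 251544 = 0, i.e. γ^4 - 1010γ^2 + 3481 = 0. So γ is a root of x^4 - 1010x^2 + 3481. This polynomial is irreducible over Q: it has no rational root (each ±√282 ± √223 is irrational), and any factorization into two quadratics over Q would force √(62886) ∈ Q (pairing opposite roots) or √282, √223 ∈ Q (other pairings), all impossible. Hence [Q(γ):Q] = 4 = [Q(√282, √223):Q], so Q(γ) = Q(√282, √223).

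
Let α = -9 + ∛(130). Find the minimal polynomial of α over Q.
m_α(x) = x^3 + 27x^2 + 243x + 599

Set β = α + 9 = ∛(130), so β^3 = 130. Then (α + 9)^3 - 130 = 0, i.e. α is a root of g(x) = (x + 9)^3 - 130 = x^3 + 27x^2 + 243x + 599. Since g(x) = h(x + 9) where h(x) = x^3 - 130, and h is irreducible over Q (because 130 is not a perfect cube, so h has no rational root, and a monic cubic with no rational root is irreducible), g is also irreducible (irreducibility is preserved under the substitution x → x + 9). Hence m_α(x) = x^3 + 27x^2 + 243x + 599.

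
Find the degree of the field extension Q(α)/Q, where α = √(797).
[Q(α):Q] = 2

[Q(α):Q] equals the degree of the minimal polynomial of α. Here α^2 = 797 and x^2 - 797 is irreducible (d = 797 is squarefree, ≠ 1, hence not a square), so deg(m_α) = 2. Thus [Q(α):Q] = 2.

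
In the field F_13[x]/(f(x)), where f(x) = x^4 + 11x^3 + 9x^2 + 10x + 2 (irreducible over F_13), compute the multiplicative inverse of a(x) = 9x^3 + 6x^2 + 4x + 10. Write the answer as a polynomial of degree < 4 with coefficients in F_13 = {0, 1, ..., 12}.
a(x)^(-1) ≡ 9x^3 + 3x^2 + 4x + 2 (mod f(x))

Since f is irreducible over F_13, F_13[x]/(f) is a field and a(x) ≠ 0 has an inverse. Apply the extended Euclidean algorithm to f(x) and a(x) in F_13[x]: f(x) = (3x + 5)·a(x) + (6x^2 + 12x + 4);  a(x) = (8x + 11)·(6x^2 + 12x + 4) + (9x + 5);  (6x^2 + 12x + 4) = (5x)·(9x + 5) + (4). The last nonzero remainder is the constant 4 = gcd(f, a) in F_13. Back-substituting through the division chain expresses 4 = s(x)·a(x) + t(x)·f(x) with s(x) ≡ 10x^3 + 12x^2 + 3x + 8 (mod f), so (10x^3 + 12x^2 + 3x + 8)·a(x) ≡ 4 (mod f). Multiplying by 4^(-1) ≡ 10 in F_13 gives a(x)^(-1) ≡ 10·(10x^3 + 12x^2 + 3x + 8) ≡ 9x^3 + 3x^2 + 4x + 2 (mod f). Check: (9x^3 + 6x^2 + 4x + 10)·(9x^3 + 3x^2 + 4x + 2) = 3x^6 + 3x^5 + 12x^4 + x^3 + 6x^2 + 9x + 7 ≡ 1 (mod x^4 + 11x^3 + 9x^2 + 10x + 2).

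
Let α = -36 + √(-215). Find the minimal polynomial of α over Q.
m_α(x) = x^2 + 72x + 1511

From α + 36 = √(-215), squaring gives (α + 36)^2 = -215, i.e. α^2 + 72α + 1296 = -215, so α^2 + 72α + 1511 = 0. The discriminant of x^2 + 72x + 1511 is (72)^2 - 4·(1511) = 5184 - 6044 = -860, and 4·(-215) is not a perfect square in Q since -215 is squarefree and ≠ 1. Hence x^2 + 72x + 1511 is irreducible over Q and is the minimal polynomial of α.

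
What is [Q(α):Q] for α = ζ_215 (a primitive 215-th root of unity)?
[Q(α):Q] = 168

The minimal polynomial of ζ_215 over Q is the 215-th cyclotomic polynomial Φ_215(x), which is irreducible over Q and has degree φ(215) = 168. Hence [Q(α):Q] = φ(215) = 168.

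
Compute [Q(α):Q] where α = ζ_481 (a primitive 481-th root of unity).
[Q(α):Q] = 432

The minimal polynomial of ζ_481 over Q is the 481-th cyclotomic polynomial Φ_481(x), which is irreducible over Q and has degree φ(481) = 432. Hence [Q(α):Q] = φ(481) = 432.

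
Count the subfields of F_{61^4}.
F_{61^4} has 3 subfields

The subfields of F_{p^n} are exactly the fields F_{p^d} for d | n (each is the fixed field of the unique index-d subgroup of Gal(F_{p^n}/F_p) ≅ Z/nZ). The divisors of n = 4 are {1, 2, 4}, giving 3 subfields: F_{61^1}, F_{61^2}, F_{61^4}.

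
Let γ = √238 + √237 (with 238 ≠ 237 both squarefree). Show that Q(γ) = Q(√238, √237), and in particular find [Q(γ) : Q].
[Q(γ) : Q] = 4 (equivalently, Q(γ) = Q(√238, √237))

Obviously Q(γ) ⊆ Q(√238, √237), and [Q(√238, √237):Q] = 4 (since 238, 237 are distinct squarefree integers > 1 with 56406 not a perfect square). To show equality we compute the minimal polynomial of γ. From γ = √238 + √237: γ^2 = 238 + 2√(56406) + 237 = 475 + 2√(56406), so γ^2 - 475 = 2√(56406); squaring, (γ^2 - 475)^2 = 4·56406, i.e. γ^4 - 950γ^2 + 225625 - 225624 = 0, i.e. γ^4 - 950γ^2 + 1 = 0. So γ is a root of x^4 - 950x^2 + 1. This polynomial is irreducible over Q: it has no rational root (each ±√238 ± √237 is irrational), and any factorization into two quadratics over Q would force √(56406) ∈ Q (pairing opposite roots) or √238, √237 ∈ Q (other pairings), all impossible. Hence [Q(γ):Q] = 4 = [Q(√238, √237):Q], so Q(γ) = Q(√238, √237).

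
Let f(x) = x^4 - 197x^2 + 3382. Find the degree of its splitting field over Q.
[K : Q] = 4

Solving the quadratic in x^2: x^2 = (197 ± √(197^2 - 4·3382))/2 = (197 ± √25281)/2 = (197 ± 159)/2, giving x^2 = 19 or x^2 = 178. So f(x) = (x^2 - 19)(x^2 - 178) and the roots of f are ±√19, ±√178. Hence the splitting field is K = Q(√19, √178). Since 19 and 178 are distinct squarefree integers > 1, their product 3382 is not a perfect square, so √178 ∉ Q(√19). By the tower law [K:Q] = [Q(√19,√178):Q(√19)] · [Q(√19):Q] = 2 · 2 = 4.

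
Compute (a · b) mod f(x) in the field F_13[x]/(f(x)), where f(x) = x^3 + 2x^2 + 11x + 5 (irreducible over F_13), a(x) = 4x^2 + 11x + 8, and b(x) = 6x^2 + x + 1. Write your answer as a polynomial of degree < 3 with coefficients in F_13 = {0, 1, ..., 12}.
a · b ≡ 2x^2 + 8x + 2 (mod f(x))

Multiply in F_13[x]: a(x)·b(x) = (4x^2 + 11x + 8)·(6x^2 + x + 1) = 11x^4 + 5x^3 + 11x^2 + 6x + 8. This has degree ≥ 3, so divide by f(x) over F_13: 11x^4 + 5x^3 + 11x^2 + 6x + 8 = (11x + 9)·(x^3 + 2x^2 + 11x + 5) + (2x^2 + 8x + 2). Hence a·b ≡ 2x^2 + 8x + 2 (mod f). (F_13[x]/(f) is a field with 13^3 = 2197 elements since f is irreducible of degree 3.)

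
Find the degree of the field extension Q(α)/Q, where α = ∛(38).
[Q(α):Q] = 3

The minimal polynomial of α is x^3 - 38, irreducible over Q since 38 is not a perfect cube (so x^3 - 38 has no rational root). Hence [Q(α):Q] = deg(m_α) = 3.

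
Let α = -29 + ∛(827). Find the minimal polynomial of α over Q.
m_α(x) = x^3 + 87x^2 + 2523x + 23562

Set β = α + 29 = ∛(827), so β^3 = 827. Then (α + 29)^3 - 827 = 0, i.e. α is a root of g(x) = (x + 29)^3 - 827 = x^3 + 87x^2 + 2523x + 23562. Since g(x) = h(x + 29) where h(x) = x^3 - 827, and h is irreducible over Q (because 827 is not a perfect cube, so h has no rational root, and a monic cubic with no rational root is irreducible), g is also irreducible (irreducibility is preserved under the substitution x → x + 29). Hence m_α(x) = x^3 + 87x^2 + 2523x + 23562.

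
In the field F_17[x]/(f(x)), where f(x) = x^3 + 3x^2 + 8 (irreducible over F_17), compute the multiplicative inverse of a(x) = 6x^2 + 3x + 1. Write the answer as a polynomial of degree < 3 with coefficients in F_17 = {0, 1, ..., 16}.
a(x)^(-1) ≡ 11x + 2 (mod f(x))

Since f is irreducible over F_17, F_17[x]/(f) is a field and a(x) ≠ 0 has an inverse. Apply the extended Euclidean algorithm to f(x) and a(x) in F_17[x]: f(x) = (3x + 16)·a(x) + (9). The last nonzero remainder is the constant 9 = gcd(f, a) in F_17. Back-substituting through the division chain expresses 9 = s(x)·a(x) + t(x)·f(x) with s(x) ≡ 14x + 1 (mod f), so (14x + 1)·a(x) ≡ 9 (mod f). Multiplying by 9^(-1) ≡ 2 in F_17 gives a(x)^(-1) ≡ 2·(14x + 1) ≡ 11x + 2 (mod f). Check: (6x^2 + 3x + 1)·(11x + 2) = 15x^3 + 11x^2 + 2 ≡ 1 (mod x^3 + 3x^2 + 8).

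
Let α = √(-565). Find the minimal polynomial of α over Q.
m_α(x) = x^2 + 565

α satisfies α^2 + 565 = 0, so x^2 + 565 annihilates α. Since d = -565 is squarefree and ≠ 1, it is not a perfect square in Q, so x^2 + 565 has no rational root and is therefore irreducible over Q (a degree-2 polynomial over a field is irreducible iff it has no root). Hence m_α(x) = x^2 + 565.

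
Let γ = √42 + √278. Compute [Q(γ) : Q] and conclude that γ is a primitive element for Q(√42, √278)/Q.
[Q(γ) : Q] = 4 (equivalently, Q(γ) = Q(√42, √278))

Obviously Q(γ) ⊆ Q(√42, √278), and [Q(√42, √278):Q] = 4 (since 42, 278 are distinct squarefree integers > 1 with 11676 not a perfect square). To show equality we compute the minimal polynomial of γ. From γ = √42 + √278: γ^2 = 42 + 2√(11676) + 278 = 320 + 2√(11676), so γ^2 - 320 = 2√(11676); squaring, (γ^2 - 320)^2 = 4·11676, i.e. γ^4 - 640γ^2 + 102400 - 46704 = 0, i.e. γ^4 - 640γ^2 + 55696 = 0. So γ is a root of x^4 - 640x^2 + 55696. This polynomial is irreducible over Q: it has no rational root (each ±√42 ± √278 is irrational), and any factorization into two quadratics over Q would force √(11676) ∈ Q (pairing opposite roots) or √42, √278 ∈ Q (other pairings), all impossible. Hence [Q(γ):Q] = 4 = [Q(√42, √278):Q], so Q(γ) = Q(√42, √278).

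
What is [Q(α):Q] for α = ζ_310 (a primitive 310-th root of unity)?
[Q(α):Q] = 120

The minimal polynomial of ζ_310 over Q is the 310-th cyclotomic polynomial Φ_310(x), which is irreducible over Q and has degree φ(310) = 120. Hence [Q(α):Q] = φ(310) = 120.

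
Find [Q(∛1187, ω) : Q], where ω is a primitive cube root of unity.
[Q(∛1187, ω) : Q] = 6

[Q(∛1187):Q] = 3 (min poly x^3 - 1187, irreducible since 1187 is not a perfect cube). [Q(ω):Q] = 2 (min poly x^2 + x + 1). Since Q(∛1187) ⊂ R and ω ∉ R, we have ω ∉ Q(∛1187), so x^2 + x + 1 remains irreducible over Q(∛1187) and [Q(∛1187, ω) : Q(∛1187)] = 2. By the tower law, [Q(∛1187, ω) : Q] = 3 · 2 = 6. (In fact Q(∛1187, ω) is the splitting field of x^3 - 1187 over Q.)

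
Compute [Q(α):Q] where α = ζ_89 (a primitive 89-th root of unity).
[Q(α):Q] = 88

The minimal polynomial of ζ_89 over Q is the 89-th cyclotomic polynomial Φ_89(x), which is irreducible over Q and has degree φ(89) = 88. Hence [Q(α):Q] = φ(89) = 88.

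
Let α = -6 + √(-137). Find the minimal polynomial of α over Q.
m_α(x) = x^2 + 12x + 173

From α + 6 = √(-137), squaring gives (α + 6)^2 = -137, i.e. α^2 + 12α + 36 = -137, so α^2 + 12α + 173 = 0. The discriminant of x^2 + 12x + 173 is (12)^2 - 4·(173) = 144 - 692 = -548, and 4·(-137) is not a perfect square in Q since -137 is squarefree and ≠ 1. Hence x^2 + 12x + 173 is irreducible over Q and is the minimal polynomial of α.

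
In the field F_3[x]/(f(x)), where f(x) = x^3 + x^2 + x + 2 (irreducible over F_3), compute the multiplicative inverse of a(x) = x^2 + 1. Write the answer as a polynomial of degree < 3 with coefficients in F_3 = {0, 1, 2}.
a(x)^(-1) ≡ 2x + 2 (mod f(x))

Since f is irreducible over F_3, F_3[x]/(f) is a field and a(x) ≠ 0 has an inverse. Apply the extended Euclidean algorithm to f(x) and a(x) in F_3[x]: f(x) = (x + 1)·a(x) + (1). The last nonzero remainder is the constant 1 = gcd(f, a) in F_3. Back-substituting through the division chain expresses 1 = s(x)·a(x) + t(x)·f(x) with s(x) ≡ 2x + 2 (mod f), so a(x)^(-1) ≡ s(x) = 2x + 2 (mod f). Check: (x^2 + 1)·(2x + 2) = 2x^3 + 2x^2 + 2x + 2 ≡ 1 (mod x^3 + x^2 + x + 2).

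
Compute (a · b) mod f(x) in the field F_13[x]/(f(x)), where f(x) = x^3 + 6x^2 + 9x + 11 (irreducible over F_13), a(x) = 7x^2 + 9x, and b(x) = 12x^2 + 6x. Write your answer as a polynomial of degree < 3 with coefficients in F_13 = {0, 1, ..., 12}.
a · b ≡ 5x^2 + 7 (mod f(x))

Multiply in F_13[x]: a(x)·b(x) = (7x^2 + 9x)·(12x^2 + 6x) = 6x^4 + 7x^3 + 2x^2. This has degree ≥ 3, so divide by f(x) over F_13: 6x^4 + 7x^3 + 2x^2 = (6x + 10)·(x^3 + 6x^2 + 9x + 11) + (5x^2 + 7). Hence a·b ≡ 5x^2 + 7 (mod f). (F_13[x]/(f) is a field with 13^3 = 2197 elements since f is irreducible of degree 3.)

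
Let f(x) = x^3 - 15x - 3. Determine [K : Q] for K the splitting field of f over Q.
[K : Q] = 6

By the rational root test, any rational root of the monic integer polynomial f(x) = x^3 - 15x - 3 must be an integer dividing the constant term -3, i.e. one of ±{1, 3}. Evaluating: f(1) = -17, f(-1) = 11, f(3) = -21, f(-3) = 15; none is 0, so f has no rational root and is therefore irreducible over Q (a cubic with no linear factor over a field is irreducible). For an irreducible cubic, the Galois group is A_3 or S_3 according as the discriminant disc(f) = -4a^3 - 27b^2 = -4·(-15)^3 - 27·(-3)^2 = 13257 is or is not a square in Q. Here disc(f) = 13257 is not a perfect square in Q, so the Galois group of f over Q is not contained in A_3 and must be all of S_3. The splitting field has degree |S_3| = 6 over Q, so [K : Q] = 6.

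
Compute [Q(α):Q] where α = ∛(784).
[Q(α):Q] = 3

The minimal polynomial of α is x^3 - 784, irreducible over Q since 784 is not a perfect cube (so x^3 - 784 has no rational root). Hence [Q(α):Q] = deg(m_α) = 3.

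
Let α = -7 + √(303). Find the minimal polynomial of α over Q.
m_α(x) = x^2 + 14x - 254

From α + 7 = √(303), squaring gives (α + 7)^2 = 303, i.e. α^2 + 14α + 49 = 303, so α^2 + 14α - 254 = 0. The discriminant of x^2 + 14x - 254 is (14)^2 - 4·(-254) = 196 + 1016 = 1212, and 4·(303) is not a perfect square in Q since 303 is squarefree and ≠ 1. Hence x^2 + 14x - 254 is irreducible over Q and is the minimal polynomial of α.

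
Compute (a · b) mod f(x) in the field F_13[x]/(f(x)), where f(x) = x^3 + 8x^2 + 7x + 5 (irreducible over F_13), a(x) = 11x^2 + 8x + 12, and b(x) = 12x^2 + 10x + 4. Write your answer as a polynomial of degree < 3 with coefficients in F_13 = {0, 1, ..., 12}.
a · b ≡ 8x^2 + 8x + 8 (mod f(x))

Multiply in F_13[x]: a(x)·b(x) = (11x^2 + 8x + 12)·(12x^2 + 10x + 4) = 2x^4 + 11x^3 + 8x^2 + 9x + 9. This has degree ≥ 3, so divide by f(x) over F_13: 2x^4 + 11x^3 + 8x^2 + 9x + 9 = (2x + 8)·(x^3 + 8x^2 + 7x + 5) + (8x^2 + 8x + 8). Hence a·b ≡ 8x^2 + 8x + 8 (mod f). (F_13[x]/(f) is a field with 13^3 = 2197 elements since f is irreducible of degree 3.)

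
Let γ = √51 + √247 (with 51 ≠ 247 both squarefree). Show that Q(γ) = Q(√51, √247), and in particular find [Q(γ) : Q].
[Q(γ) : Q] = 4 (equivalently, Q(γ) = Q(√51, √247))

Obviously Q(γ) ⊆ Q(√51, √247), and [Q(√51, √247):Q] = 4 (since 51, 247 are distinct squarefree integers > 1 with 12597 not a perfect square). To show equality we compute the minimal polynomial of γ. From γ = √51 + √247: γ^2 = 51 + 2√(12597) + 247 = 298 + 2√(12597), so γ^2 - 298 = 2√(12597); squaring, (γ^2 - 298)^2 = 4·12597, i.e. γ^4 - 596γ^2 + 88804 - 50388 = 0, i.e. γ^4 - 596γ^2 + 38416 = 0. So γ is a root of x^4 - 596x^2 + 38416. This polynomial is irreducible over Q: it has no rational root (each ±√51 ± √247 is irrational), and any factorization into two quadratics over Q would force √(12597) ∈ Q (pairing opposite roots) or √51, √247 ∈ Q (other pairings), all impossible. Hence [Q(γ):Q] = 4 = [Q(√51, √247):Q], so Q(γ) = Q(√51, √247).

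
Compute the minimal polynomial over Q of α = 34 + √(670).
m_α(x) = x^2 - 68x + 486

From α - 34 = √(670), squaring gives (α - 34)^2 = 670, i.e. α^2 - 68α + 1156 = 670, so α^2 - 68α + 486 = 0. The discriminant of x^2 - 68x + 486 is (-68)^2 - 4·(486) = 4624 - 1944 = 2680, and 4·(670) is not a perfect square in Q since 670 is squarefree and ≠ 1. Hence x^2 - 68x + 486 is irreducible over Q and is the minimal polynomial of α.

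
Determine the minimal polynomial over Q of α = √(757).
m_α(x) = x^2 - 757

α satisfies α^2 - 757 = 0, so x^2 - 757 annihilates α. Since d = 757 is squarefree and ≠ 1, it is not a perfect square in Q, so x^2 - 757 has no rational root and is therefore irreducible over Q (a degree-2 polynomial over a field is irreducible iff it has no root). Hence m_α(x) = x^2 - 757.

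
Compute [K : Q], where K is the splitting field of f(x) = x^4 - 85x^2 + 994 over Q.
[K : Q] = 4

Solving the quadratic in x^2: x^2 = (85 ± √(85^2 - 4·994))/2 = (85 ± √3249)/2 = (85 ± 57)/2, giving x^2 = 14 or x^2 = 71. So f(x) = (x^2 - 14)(x^2 - 71) and the roots of f are ±√14, ±√71. Hence the splitting field is K = Q(√14, √71). Since 14 and 71 are distinct squarefree integers > 1, their product 994 is not a perfect square, so √71 ∉ Q(√14). By the tower law [K:Q] = [Q(√14,√71):Q(√14)] · [Q(√14):Q] = 2 · 2 = 4.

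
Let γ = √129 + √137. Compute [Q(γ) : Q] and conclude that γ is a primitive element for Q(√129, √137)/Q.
[Q(γ) : Q] = 4 (equivalently, Q(γ) = Q(√129, √137))

Obviously Q(γ) ⊆ Q(√129, √137), and [Q(√129, √137):Q] = 4 (since 129, 137 are distinct squarefree integers > 1 with 17673 not a perfect square). To show equality we compute the minimal polynomial of γ. From γ = √129 + √137: γ^2 = 129 + 2√(17673) + 137 = 266 + 2√(17673), so γ^2 - 266 = 2√(17673); squaring, (γ^2 - 266)^2 = 4·17673, i.e. γ^4 - 532γ^2 + 70756 - 70692 = 0, i.e. γ^4 - 532γ^2 + 64 = 0. So γ is a root of x^4 - 532x^2 + 64. This polynomial is irreducible over Q: it has no rational root (each ±√129 ± √137 is irrational), and any factorization into two quadratics over Q would force √(17673) ∈ Q (pairing opposite roots) or √129, √137 ∈ Q (other pairings), all impossible. Hence [Q(γ):Q] = 4 = [Q(√129, √137):Q], so Q(γ) = Q(√129, √137).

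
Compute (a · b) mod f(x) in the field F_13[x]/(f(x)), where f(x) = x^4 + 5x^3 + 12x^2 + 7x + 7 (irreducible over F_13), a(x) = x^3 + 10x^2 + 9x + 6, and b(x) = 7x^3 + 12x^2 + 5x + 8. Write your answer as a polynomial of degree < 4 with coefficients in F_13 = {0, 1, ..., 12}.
a · b ≡ 3x^3 + x + 3 (mod f(x))

Multiply in F_13[x]: a(x)·b(x) = (x^3 + 10x^2 + 9x + 6)·(7x^3 + 12x^2 + 5x + 8) = 7x^6 + 4x^5 + 6x^4 + 2x^2 + 11x + 9. This has degree ≥ 4, so divide by f(x) over F_13: 7x^6 + 4x^5 + 6x^4 + 2x^2 + 11x + 9 = (7x^2 + 8x + 12)·(x^4 + 5x^3 + 12x^2 + 7x + 7) + (3x^3 + x + 3). Hence a·b ≡ 3x^3 + x + 3 (mod f). (F_13[x]/(f) is a field with 13^4 = 28561 elements since f is irreducible of degree 4.)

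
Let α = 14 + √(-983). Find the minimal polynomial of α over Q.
m_α(x) = x^2 - 28x + 1179

From α - 14 = √(-983), squaring gives (α - 14)^2 = -983, i.e. α^2 - 28α + 196 = -983, so α^2 - 28α + 1179 = 0. The discriminant of x^2 - 28x + 1179 is (-28)^2 - 4·(1179) = 784 - 4716 = -3932, and 4·(-983) is not a perfect square in Q since -983 is squarefree and ≠ 1. Hence x^2 - 28x + 1179 is irreducible over Q and is the minimal polynomial of α.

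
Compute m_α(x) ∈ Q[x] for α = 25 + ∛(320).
m_α(x) = x^3 - 75x^2 + 1875x - 15945

Set β = α - 25 = ∛(320), so β^3 = 320. Then (α - 25)^3 - 320 = 0, i.e. α is a root of g(x) = (x - 25)^3 - 320 = x^3 - 75x^2 + 1875x - 15945. Since g(x) = h(x - 25) where h(x) = x^3 - 320, and h is irreducible over Q (because 320 is not a perfect cube, so h has no rational root, and a monic cubic with no rational root is irreducible), g is also irreducible (irreducibility is preserved under the substitution x → x - 25). Hence m_α(x) = x^3 - 75x^2 + 1875x - 15945.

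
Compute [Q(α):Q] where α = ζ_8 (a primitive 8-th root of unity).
[Q(α):Q] = 4

The minimal polynomial of ζ_8 over Q is the 8-th cyclotomic polynomial Φ_8(x), which is irreducible over Q and has degree φ(8) = 4. Hence [Q(α):Q] = φ(8) = 4.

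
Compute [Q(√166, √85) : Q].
[Q(√166, √85) : Q] = 4

[Q(√166):Q] = 2 (min poly x^2 - 166, irreducible since 166 is squarefree > 1). For the top step, suppose √85 ∈ Q(√166), say √85 = c + d√166 with c, d ∈ Q. Squaring: 85 = c^2 + 166d^2 + 2cd√166. Since √166 ∉ Q this forces 2cd = 0. If d = 0 then √85 = c ∈ Q, contradicting 85 squarefree > 1. If c = 0 then 85 = 166d^2, so 166·85 = (166d)^2 is a perfect square in Q — but 166·85 = 14110 is not a perfect square (since 166 and 85 are distinct squarefree integers). Contradiction. Hence √85 ∉ Q(√166), so x^2 - 85 stays irreducible over Q(√166) and [Q(√166, √85) : Q(√166)] = 2. By the tower law, [Q(√166, √85) : Q] = 2 · 2 = 4.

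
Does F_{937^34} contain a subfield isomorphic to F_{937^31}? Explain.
No: F_{937^31} is not a subfield of F_{937^34}

F_{p^m} embeds in F_{p^n} iff m | n. Here 31 ∤ 34 (since 34 = 1·31 + 3 with remainder 3 ≠ 0), so F_{937^31} is not a subfield of F_{937^34}. Equivalently: if it were, the tower law would give 31 = [F_{937^31}:F_937] dividing [F_{937^34}:F_937] = 34, contradiction.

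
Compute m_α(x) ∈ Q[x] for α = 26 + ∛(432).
m_α(x) = x^3 - 78x^2 + 2028x - 18008

Set β = α - 26 = ∛(432), so β^3 = 432. Then (α - 26)^3 - 432 = 0, i.e. α is a root of g(x) = (x - 26)^3 - 432 = x^3 - 78x^2 + 2028x - 18008. Since g(x) = h(x - 26) where h(x) = x^3 - 432, and h is irreducible over Q (because 432 is not a perfect cube, so h has no rational root, and a monic cubic with no rational root is irreducible), g is also irreducible (irreducibility is preserved under the substitution x → x - 26). Hence m_α(x) = x^3 - 78x^2 + 2028x - 18008.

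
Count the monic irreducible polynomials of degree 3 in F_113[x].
There are 480928 monic irreducible polynomials of degree 3 over F_113

Each element of F_{113^3} that lies in no proper subfield is a root of exactly one monic irreducible of degree 3 over F_113, and each such polynomial has 3 distinct roots in F_{113^3}. By Möbius inversion the count is N_113(3) = (1/3) Σ_{d|3} μ(3/d) · 113^d = (1/3)(μ(3)·113^1 + μ(1)·113^3) = 1442784/3 = 480928.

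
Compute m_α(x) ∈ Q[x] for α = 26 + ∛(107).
m_α(x) = x^3 - 78x^2 + 2028x - 17683

Set β = α - 26 = ∛(107), so β^3 = 107. Then (α - 26)^3 - 107 = 0, i.e. α is a root of g(x) = (x - 26)^3 - 107 = x^3 - 78x^2 + 2028x - 17683. Since g(x) = h(x - 26) where h(x) = x^3 - 107, and h is irreducible over Q (because 107 is not a perfect cube, so h has no rational root, and a monic cubic with no rational root is irreducible), g is also irreducible (irreducibility is preserved under the substitution x → x - 26). Hence m_α(x) = x^3 - 78x^2 + 2028x - 17683.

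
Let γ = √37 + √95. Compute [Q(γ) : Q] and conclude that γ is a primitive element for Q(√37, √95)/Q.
[Q(γ) : Q] = 4 (equivalently, Q(γ) = Q(√37, √95))

Obviously Q(γ) ⊆ Q(√37, √95), and [Q(√37, √95):Q] = 4 (since 37, 95 are distinct squarefree integers > 1 with 3515 not a perfect square). To show equality we compute the minimal polynomial of γ. From γ = √37 + √95: γ^2 = 37 + 2√(3515) + 95 = 132 + 2√(3515), so γ^2 - 132 = 2√(3515); squaring, (γ^2 - 132)^2 = 4·3515, i.e. γ^4 - 264γ^2 + 17424 - 14060 = 0, i.e. γ^4 - 264γ^2 + 3364 = 0. So γ is a root of x^4 - 264x^2 + 3364. This polynomial is irreducible over Q: it has no rational root (each ±√37 ± √95 is irrational), and any factorization into two quadratics over Q would force √(3515) ∈ Q (pairing opposite roots) or √37, √95 ∈ Q (other pairings), all impossible. Hence [Q(γ):Q] = 4 = [Q(√37, √95):Q], so Q(γ) = Q(√37, √95).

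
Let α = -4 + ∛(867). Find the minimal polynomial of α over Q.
m_α(x) = x^3 + 12x^2 + 48x - 803

Set β = α + 4 = ∛(867), so β^3 = 867. Then (α + 4)^3 - 867 = 0, i.e. α is a root of g(x) = (x + 4)^3 - 867 = x^3 + 12x^2 + 48x - 803. Since g(x) = h(x + 4) where h(x) = x^3 - 867, and h is irreducible over Q (because 867 is not a perfect cube, so h has no rational root, and a monic cubic with no rational root is irreducible), g is also irreducible (irreducibility is preserved under the substitution x → x + 4). Hence m_α(x) = x^3 + 12x^2 + 48x - 803.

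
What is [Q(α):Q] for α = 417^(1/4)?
[Q(α):Q] = 4

α is a root of x^4 - 417. By Eisenstein's criterion at the prime p = 3 (which divides the constant term 417 but p^2 = 9 does not, since 417 is squarefree), x^4 - 417 is irreducible over Q. Hence [Q(α):Q] = 4.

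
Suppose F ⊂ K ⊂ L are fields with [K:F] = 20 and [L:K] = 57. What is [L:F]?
[L:F] = 1140

The tower law says that for any tower of field extensions F ⊂ K ⊂ L with finite degrees, [L:F] = [L:K] · [K:F]. Here this gives [L:F] = 57 · 20 = 1140.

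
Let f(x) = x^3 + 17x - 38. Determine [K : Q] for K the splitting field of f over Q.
[K : Q] = 6

By the rational root test, any rational root of the monic integer polynomial f(x) = x^3 + 17x - 38 must be an integer dividing the constant term -38, i.e. one of ±{1, 2, 19, 38}. Evaluating: f(1) = -20, f(-1) = -56, f(2) = 4, f(-2) = -80, f(19) = 7144, f(-19) = -7220, f(38) = 55480, f(-38) = -55556; none is 0, so f has no rational root and is therefore irreducible over Q (a cubic with no linear factor over a field is irreducible). For an irreducible cubic, the Galois group is A_3 or S_3 according as the discriminant disc(f) = -4a^3 - 27b^2 = -4·(17)^3 - 27·(-38)^2 = -58640 is or is not a square in Q. Here disc(f) = -58640 is not a perfect square in Q, so the Galois group of f over Q is not contained in A_3 and must be all of S_3. The splitting field has degree |S_3| = 6 over Q, so [K : Q] = 6.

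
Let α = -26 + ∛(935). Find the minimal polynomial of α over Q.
m_α(x) = x^3 + 78x^2 + 2028x + 16641

Set β = α + 26 = ∛(935), so β^3 = 935. Then (α + 26)^3 - 935 = 0, i.e. α is a root of g(x) = (x + 26)^3 - 935 = x^3 + 78x^2 + 2028x + 16641. Since g(x) = h(x + 26) where h(x) = x^3 - 935, and h is irreducible over Q (because 935 is not a perfect cube, so h has no rational root, and a monic cubic with no rational root is irreducible), g is also irreducible (irreducibility is preserved under the substitution x → x + 26). Hence m_α(x) = x^3 + 78x^2 + 2028x + 16641.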